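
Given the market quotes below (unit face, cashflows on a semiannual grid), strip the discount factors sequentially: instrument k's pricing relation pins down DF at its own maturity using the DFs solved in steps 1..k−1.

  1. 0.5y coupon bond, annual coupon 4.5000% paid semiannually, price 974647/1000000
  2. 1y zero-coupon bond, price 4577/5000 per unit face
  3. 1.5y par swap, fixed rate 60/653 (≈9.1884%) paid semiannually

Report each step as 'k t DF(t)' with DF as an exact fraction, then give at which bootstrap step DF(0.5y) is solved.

step 1 [0.5y] bond c/2=9/400: DF=(974647/1000000 − 9/400·(0))/(1+9/400) = 2383/2500 ≈ 0.953200
step 2 [1y] zero: DF = P = 4577/5000 ≈ 0.915400
step 3 [1.5y] swap r/2=30/653: DF=(1 − 30/653·(0.953200+0.915400))/(1+30/653) = 437/500 ≈ 0.874000

1 1/2 2383/2500
2 1 4577/5000
3 3/2 437/500
DF(0.5y) is solved at step 1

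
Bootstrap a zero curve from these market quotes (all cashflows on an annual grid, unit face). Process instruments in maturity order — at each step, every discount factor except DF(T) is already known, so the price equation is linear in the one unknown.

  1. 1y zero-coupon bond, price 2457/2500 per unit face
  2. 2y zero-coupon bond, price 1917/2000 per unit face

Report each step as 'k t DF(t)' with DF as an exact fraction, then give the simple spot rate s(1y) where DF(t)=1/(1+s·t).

1 1 2457/2500
2 2 1917/2000
s(1y) = (1/(2457/2500) − 1)/(1) = 43/2457 ≈ 1.7501%

step 1 [1y] zero: DF = P = 2457/2500 ≈ 0.982800
step 2 [2y] zero: DF = P = 1917/2000 ≈ 0.958500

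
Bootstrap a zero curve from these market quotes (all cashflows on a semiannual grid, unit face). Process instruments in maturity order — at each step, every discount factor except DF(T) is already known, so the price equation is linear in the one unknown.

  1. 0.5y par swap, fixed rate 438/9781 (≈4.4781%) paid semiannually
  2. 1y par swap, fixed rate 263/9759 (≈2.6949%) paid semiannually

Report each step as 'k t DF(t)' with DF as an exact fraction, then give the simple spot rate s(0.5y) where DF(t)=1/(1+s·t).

step 1 [0.5y] swap r/2=219/9781: DF=(1 − 219/9781·(0))/(1+219/9781) = 9781/10000 ≈ 0.978100
step 2 [1y] swap r/2=263/19518: DF=(1 − 263/19518·(0.978100))/(1+263/19518) = 9737/10000 ≈ 0.973700

1 1/2 9781/10000
2 1 9737/10000
s(0.5y) = (1/(9781/10000) − 1)/(1/2) = 438/9781 ≈ 4.4781%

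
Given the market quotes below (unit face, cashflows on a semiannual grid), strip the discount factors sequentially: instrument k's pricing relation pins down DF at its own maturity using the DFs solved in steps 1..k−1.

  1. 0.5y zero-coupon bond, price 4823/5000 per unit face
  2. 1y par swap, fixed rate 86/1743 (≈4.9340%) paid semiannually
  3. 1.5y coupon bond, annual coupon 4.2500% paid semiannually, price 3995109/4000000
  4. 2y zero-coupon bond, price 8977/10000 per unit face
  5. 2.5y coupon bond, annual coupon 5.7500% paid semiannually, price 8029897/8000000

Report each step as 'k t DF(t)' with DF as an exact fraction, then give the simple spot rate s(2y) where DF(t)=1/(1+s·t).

step 1 [0.5y] zero: DF = P = 4823/5000 ≈ 0.964600
step 2 [1y] swap r/2=43/1743: DF=(1 − 43/1743·(0.964600))/(1+43/1743) = 9527/10000 ≈ 0.952700
step 3 [1.5y] bond c/2=17/800: DF=(3995109/4000000 − 17/800·(0.964600+0.952700))/(1+17/800) = 9381/10000 ≈ 0.938100
step 4 [2y] zero: DF = P = 8977/10000 ≈ 0.897700
step 5 [2.5y] bond c/2=23/800: DF=(8029897/8000000 − 23/800·(0.964600+0.952700+0.938100+0.897700))/(1+23/800) = 2177/2500 ≈ 0.870800

1 1/2 4823/5000
2 1 9527/10000
3 3/2 9381/10000
4 2 8977/10000
5 5/2 2177/2500
s(2y) = (1/(8977/10000) − 1)/(2) = 1023/17954 ≈ 5.6979%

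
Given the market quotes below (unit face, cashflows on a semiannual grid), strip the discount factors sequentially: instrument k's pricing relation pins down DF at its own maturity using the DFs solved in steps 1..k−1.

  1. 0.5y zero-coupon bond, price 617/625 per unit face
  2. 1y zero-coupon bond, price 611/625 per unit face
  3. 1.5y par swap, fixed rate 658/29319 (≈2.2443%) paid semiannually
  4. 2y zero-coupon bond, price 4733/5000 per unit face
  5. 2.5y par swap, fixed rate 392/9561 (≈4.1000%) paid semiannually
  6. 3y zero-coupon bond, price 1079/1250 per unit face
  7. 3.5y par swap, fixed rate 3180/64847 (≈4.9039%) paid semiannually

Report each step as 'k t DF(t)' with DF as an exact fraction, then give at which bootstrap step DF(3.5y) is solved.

step 1 [0.5y] zero: DF = P = 617/625 ≈ 0.987200
step 2 [1y] zero: DF = P = 611/625 ≈ 0.977600
step 3 [1.5y] swap r/2=329/29319: DF=(1 − 329/29319·(0.987200+0.977600))/(1+329/29319) = 9671/10000 ≈ 0.967100
step 4 [2y] zero: DF = P = 4733/5000 ≈ 0.946600
step 5 [2.5y] swap r/2=196/9561: DF=(1 − 196/9561·(0.987200+0.977600+0.967100+0.946600))/(1+196/9561) = 451/500 ≈ 0.902000
step 6 [3y] zero: DF = P = 1079/1250 ≈ 0.863200
step 7 [3.5y] swap r/2=1590/64847: DF=(1 − 1590/64847·(0.987200+0.977600+0.967100+0.946600+0.902000+0.863200))/(1+1590/64847) = 841/1000 ≈ 0.841000

1 1/2 617/625
2 1 611/625
3 3/2 9671/10000
4 2 4733/5000
5 5/2 451/500
6 3 1079/1250
7 7/2 841/1000
DF(3.5y) is solved at step 7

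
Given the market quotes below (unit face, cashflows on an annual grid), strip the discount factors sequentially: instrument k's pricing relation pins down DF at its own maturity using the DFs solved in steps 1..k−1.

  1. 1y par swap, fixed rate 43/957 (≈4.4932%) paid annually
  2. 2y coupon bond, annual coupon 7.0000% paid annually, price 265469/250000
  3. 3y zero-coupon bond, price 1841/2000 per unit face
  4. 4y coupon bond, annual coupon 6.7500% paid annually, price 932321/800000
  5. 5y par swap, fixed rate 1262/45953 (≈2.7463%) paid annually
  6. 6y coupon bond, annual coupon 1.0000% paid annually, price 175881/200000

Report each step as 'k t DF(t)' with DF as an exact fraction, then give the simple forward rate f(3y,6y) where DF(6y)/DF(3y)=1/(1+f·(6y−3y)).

step 1 [1y] swap r/1=43/957: DF=(1 − 43/957·(0))/(1+43/957) = 957/1000 ≈ 0.957000
step 2 [2y] bond c/1=7/100: DF=(265469/250000 − 7/100·(0.957000))/(1+7/100) = 4649/5000 ≈ 0.929800
step 3 [3y] zero: DF = P = 1841/2000 ≈ 0.920500
step 4 [4y] bond c/1=27/400: DF=(932321/800000 − 27/400·(0.957000+0.929800+0.920500))/(1+27/400) = 4571/5000 ≈ 0.914200
step 5 [5y] swap r/1=1262/45953: DF=(1 − 1262/45953·(0.957000+0.929800+0.920500+0.914200))/(1+1262/45953) = 4369/5000 ≈ 0.873800
step 6 [6y] bond c/1=1/100: DF=(175881/200000 − 1/100·(0.957000+0.929800+0.920500+0.914200+0.873800))/(1+1/100) = 2063/2500 ≈ 0.825200

1 1 957/1000
2 2 4649/5000
3 3 1841/2000
4 4 4571/5000
5 5 4369/5000
6 6 2063/2500
f(3y,6y) = ((1841/2000)/(2063/2500) − 1)/(3) = 953/24756 ≈ 3.8496%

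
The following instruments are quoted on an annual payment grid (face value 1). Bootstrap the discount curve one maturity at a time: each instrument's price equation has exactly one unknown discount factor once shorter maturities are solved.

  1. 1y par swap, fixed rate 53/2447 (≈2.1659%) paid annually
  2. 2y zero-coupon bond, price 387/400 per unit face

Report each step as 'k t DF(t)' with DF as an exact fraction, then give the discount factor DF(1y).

step 1 [1y] swap r/1=53/2447: DF=(1 − 53/2447·(0))/(1+53/2447) = 2447/2500 ≈ 0.978800
step 2 [2y] zero: DF = P = 387/400 ≈ 0.967500

1 1 2447/2500
2 2 387/400
DF(1y) = 2447/2500 ≈ 0.978800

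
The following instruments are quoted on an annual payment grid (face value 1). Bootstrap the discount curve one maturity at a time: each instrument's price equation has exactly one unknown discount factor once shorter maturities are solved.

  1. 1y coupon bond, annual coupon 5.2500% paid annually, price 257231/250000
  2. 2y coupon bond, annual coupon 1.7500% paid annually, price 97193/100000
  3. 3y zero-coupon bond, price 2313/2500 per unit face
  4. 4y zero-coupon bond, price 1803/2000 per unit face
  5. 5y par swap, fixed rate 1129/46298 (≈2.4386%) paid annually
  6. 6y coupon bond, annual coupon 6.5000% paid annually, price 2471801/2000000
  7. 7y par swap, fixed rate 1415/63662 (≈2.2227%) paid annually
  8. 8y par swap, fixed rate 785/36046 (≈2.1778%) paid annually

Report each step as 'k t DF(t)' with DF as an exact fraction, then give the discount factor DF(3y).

step 1 [1y] bond c/1=21/400: DF=(257231/250000 − 21/400·(0))/(1+21/400) = 611/625 ≈ 0.977600
step 2 [2y] bond c/1=7/400: DF=(97193/100000 − 7/400·(0.977600))/(1+7/400) = 1173/1250 ≈ 0.938400
step 3 [3y] zero: DF = P = 2313/2500 ≈ 0.925200
step 4 [4y] zero: DF = P = 1803/2000 ≈ 0.901500
step 5 [5y] swap r/1=1129/46298: DF=(1 − 1129/46298·(0.977600+0.938400+0.925200+0.901500))/(1+1129/46298) = 8871/10000 ≈ 0.887100
step 6 [6y] bond c/1=13/200: DF=(2471801/2000000 − 13/200·(0.977600+0.938400+0.925200+0.901500+0.887100))/(1+13/200) = 8779/10000 ≈ 0.877900
step 7 [7y] swap r/1=1415/63662: DF=(1 − 1415/63662·(0.977600+0.938400+0.925200+0.901500+0.887100+0.877900))/(1+1415/63662) = 1717/2000 ≈ 0.858500
step 8 [8y] swap r/1=785/36046: DF=(1 − 785/36046·(0.977600+0.938400+0.925200+0.901500+0.887100+0.877900+0.858500))/(1+785/36046) = 843/1000 ≈ 0.843000

1 1 611/625
2 2 1173/1250
3 3 2313/2500
4 4 1803/2000
5 5 8871/10000
6 6 8779/10000
7 7 1717/2000
8 8 843/1000
DF(3y) = 2313/2500 ≈ 0.925200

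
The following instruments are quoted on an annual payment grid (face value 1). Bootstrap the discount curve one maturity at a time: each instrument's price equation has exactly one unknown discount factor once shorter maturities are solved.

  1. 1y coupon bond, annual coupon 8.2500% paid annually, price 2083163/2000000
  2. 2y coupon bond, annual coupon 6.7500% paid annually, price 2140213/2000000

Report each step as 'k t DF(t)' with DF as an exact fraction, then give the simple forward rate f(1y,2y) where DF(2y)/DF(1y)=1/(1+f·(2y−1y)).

1 1 4811/5000
2 2 1177/1250
f(1y,2y) = ((4811/5000)/(1177/1250) − 1)/(1) = 103/4708 ≈ 2.1878%

step 1 [1y] bond c/1=33/400: DF=(2083163/2000000 − 33/400·(0))/(1+33/400) = 4811/5000 ≈ 0.962200
step 2 [2y] bond c/1=27/400: DF=(2140213/2000000 − 27/400·(0.962200))/(1+27/400) = 1177/1250 ≈ 0.941600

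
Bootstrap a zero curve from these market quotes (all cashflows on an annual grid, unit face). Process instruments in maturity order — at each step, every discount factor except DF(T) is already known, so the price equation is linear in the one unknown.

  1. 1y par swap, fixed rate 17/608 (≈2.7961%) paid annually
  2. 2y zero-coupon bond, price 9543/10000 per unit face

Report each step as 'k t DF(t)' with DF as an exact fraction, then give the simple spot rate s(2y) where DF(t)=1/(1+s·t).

1 1 608/625
2 2 9543/10000
s(2y) = (1/(9543/10000) − 1)/(2) = 457/19086 ≈ 2.3944%

step 1 [1y] swap r/1=17/608: DF=(1 − 17/608·(0))/(1+17/608) = 608/625 ≈ 0.972800
step 2 [2y] zero: DF = P = 9543/10000 ≈ 0.954300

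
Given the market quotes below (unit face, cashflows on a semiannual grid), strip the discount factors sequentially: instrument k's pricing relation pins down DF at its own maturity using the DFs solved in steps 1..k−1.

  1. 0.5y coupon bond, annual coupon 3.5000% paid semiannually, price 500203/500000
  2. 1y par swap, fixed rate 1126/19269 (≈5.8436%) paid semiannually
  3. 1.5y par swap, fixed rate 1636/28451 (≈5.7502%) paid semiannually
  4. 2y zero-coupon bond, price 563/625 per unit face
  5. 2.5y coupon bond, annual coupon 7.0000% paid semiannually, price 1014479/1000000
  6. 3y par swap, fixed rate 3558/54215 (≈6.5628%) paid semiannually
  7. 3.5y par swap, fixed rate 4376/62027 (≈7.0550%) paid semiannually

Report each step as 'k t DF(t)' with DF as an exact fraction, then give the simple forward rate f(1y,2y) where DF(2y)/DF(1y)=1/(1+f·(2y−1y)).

step 1 [0.5y] bond c/2=7/400: DF=(500203/500000 − 7/400·(0))/(1+7/400) = 1229/1250 ≈ 0.983200
step 2 [1y] swap r/2=563/19269: DF=(1 − 563/19269·(0.983200))/(1+563/19269) = 9437/10000 ≈ 0.943700
step 3 [1.5y] swap r/2=818/28451: DF=(1 − 818/28451·(0.983200+0.943700))/(1+818/28451) = 4591/5000 ≈ 0.918200
step 4 [2y] zero: DF = P = 563/625 ≈ 0.900800
step 5 [2.5y] bond c/2=7/200: DF=(1014479/1000000 − 7/200·(0.983200+0.943700+0.918200+0.900800))/(1+7/200) = 1707/2000 ≈ 0.853500
step 6 [3y] swap r/2=1779/54215: DF=(1 − 1779/54215·(0.983200+0.943700+0.918200+0.900800+0.853500))/(1+1779/54215) = 8221/10000 ≈ 0.822100
step 7 [3.5y] swap r/2=2188/62027: DF=(1 − 2188/62027·(0.983200+0.943700+0.918200+0.900800+0.853500+0.822100))/(1+2188/62027) = 1953/2500 ≈ 0.781200

1 1/2 1229/1250
2 1 9437/10000
3 3/2 4591/5000
4 2 563/625
5 5/2 1707/2000
6 3 8221/10000
7 7/2 1953/2500
f(1y,2y) = ((9437/10000)/(563/625) − 1)/(1) = 429/9008 ≈ 4.7624%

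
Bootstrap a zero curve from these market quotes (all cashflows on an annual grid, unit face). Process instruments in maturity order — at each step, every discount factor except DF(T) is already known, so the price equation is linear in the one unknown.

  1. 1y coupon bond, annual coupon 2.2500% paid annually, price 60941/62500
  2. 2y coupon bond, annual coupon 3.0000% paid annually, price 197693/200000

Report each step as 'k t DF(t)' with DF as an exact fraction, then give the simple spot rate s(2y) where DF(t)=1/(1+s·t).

1 1 596/625
2 2 9319/10000
s(2y) = (1/(9319/10000) − 1)/(2) = 681/18638 ≈ 3.6538%

step 1 [1y] bond c/1=9/400: DF=(60941/62500 − 9/400·(0))/(1+9/400) = 596/625 ≈ 0.953600
step 2 [2y] bond c/1=3/100: DF=(197693/200000 − 3/100·(0.953600))/(1+3/100) = 9319/10000 ≈ 0.931900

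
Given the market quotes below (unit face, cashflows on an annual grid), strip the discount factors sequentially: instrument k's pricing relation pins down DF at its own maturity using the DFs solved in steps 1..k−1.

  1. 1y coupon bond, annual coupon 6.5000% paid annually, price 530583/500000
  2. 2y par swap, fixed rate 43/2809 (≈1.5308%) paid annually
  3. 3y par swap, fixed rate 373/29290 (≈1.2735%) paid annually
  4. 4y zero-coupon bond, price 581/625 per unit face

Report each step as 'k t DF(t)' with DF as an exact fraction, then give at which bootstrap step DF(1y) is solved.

step 1 [1y] bond c/1=13/200: DF=(530583/500000 − 13/200·(0))/(1+13/200) = 2491/2500 ≈ 0.996400
step 2 [2y] swap r/1=43/2809: DF=(1 − 43/2809·(0.996400))/(1+43/2809) = 9699/10000 ≈ 0.969900
step 3 [3y] swap r/1=373/29290: DF=(1 − 373/29290·(0.996400+0.969900))/(1+373/29290) = 9627/10000 ≈ 0.962700
step 4 [4y] zero: DF = P = 581/625 ≈ 0.929600

1 1 2491/2500
2 2 9699/10000
3 3 9627/10000
4 4 581/625
DF(1y) is solved at step 1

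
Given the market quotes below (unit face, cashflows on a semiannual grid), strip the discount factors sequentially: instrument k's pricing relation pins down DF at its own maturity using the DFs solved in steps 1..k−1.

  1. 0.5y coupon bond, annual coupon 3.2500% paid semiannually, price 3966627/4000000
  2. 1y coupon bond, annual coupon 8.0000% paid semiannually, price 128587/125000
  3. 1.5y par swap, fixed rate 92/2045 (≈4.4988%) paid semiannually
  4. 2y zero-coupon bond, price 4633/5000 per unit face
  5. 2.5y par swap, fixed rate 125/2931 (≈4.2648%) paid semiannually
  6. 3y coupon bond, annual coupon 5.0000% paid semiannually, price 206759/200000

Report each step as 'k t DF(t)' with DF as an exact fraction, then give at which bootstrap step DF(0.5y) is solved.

step 1 [0.5y] bond c/2=13/800: DF=(3966627/4000000 − 13/800·(0))/(1+13/800) = 4879/5000 ≈ 0.975800
step 2 [1y] bond c/2=1/25: DF=(128587/125000 − 1/25·(0.975800))/(1+1/25) = 2379/2500 ≈ 0.951600
step 3 [1.5y] swap r/2=46/2045: DF=(1 − 46/2045·(0.975800+0.951600))/(1+46/2045) = 2339/2500 ≈ 0.935600
step 4 [2y] zero: DF = P = 4633/5000 ≈ 0.926600
step 5 [2.5y] swap r/2=125/5862: DF=(1 − 125/5862·(0.975800+0.951600+0.935600+0.926600))/(1+125/5862) = 9/10 ≈ 0.900000
step 6 [3y] bond c/2=1/40: DF=(206759/200000 − 1/40·(0.975800+0.951600+0.935600+0.926600+0.900000))/(1+1/40) = 4471/5000 ≈ 0.894200

1 1/2 4879/5000
2 1 2379/2500
3 3/2 2339/2500
4 2 4633/5000
5 5/2 9/10
6 3 4471/5000
DF(0.5y) is solved at step 1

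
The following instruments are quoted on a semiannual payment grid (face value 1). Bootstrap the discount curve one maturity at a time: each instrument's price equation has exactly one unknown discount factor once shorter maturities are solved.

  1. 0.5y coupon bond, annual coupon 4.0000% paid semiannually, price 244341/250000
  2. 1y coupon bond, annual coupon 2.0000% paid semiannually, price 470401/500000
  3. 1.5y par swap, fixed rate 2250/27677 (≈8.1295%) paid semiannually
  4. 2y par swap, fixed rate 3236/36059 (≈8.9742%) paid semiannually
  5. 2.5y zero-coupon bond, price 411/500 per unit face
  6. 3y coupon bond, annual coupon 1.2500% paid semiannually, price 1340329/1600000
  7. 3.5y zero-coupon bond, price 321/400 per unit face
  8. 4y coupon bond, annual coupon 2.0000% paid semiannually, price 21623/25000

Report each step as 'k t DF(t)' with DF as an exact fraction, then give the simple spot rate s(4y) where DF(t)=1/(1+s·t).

1 1/2 4791/5000
2 1 461/500
3 3/2 71/80
4 2 4191/5000
5 5/2 411/500
6 3 161/200
7 7/2 321/400
8 4 3983/5000
s(4y) = (1/(3983/5000) − 1)/(4) = 1017/15932 ≈ 6.3834%

step 1 [0.5y] bond c/2=1/50: DF=(244341/250000 − 1/50·(0))/(1+1/50) = 4791/5000 ≈ 0.958200
step 2 [1y] bond c/2=1/100: DF=(470401/500000 − 1/100·(0.958200))/(1+1/100) = 461/500 ≈ 0.922000
step 3 [1.5y] swap r/2=1125/27677: DF=(1 − 1125/27677·(0.958200+0.922000))/(1+1125/27677) = 71/80 ≈ 0.887500
step 4 [2y] swap r/2=1618/36059: DF=(1 − 1618/36059·(0.958200+0.922000+0.887500))/(1+1618/36059) = 4191/5000 ≈ 0.838200
step 5 [2.5y] zero: DF = P = 411/500 ≈ 0.822000
step 6 [3y] bond c/2=1/160: DF=(1340329/1600000 − 1/160·(0.958200+0.922000+0.887500+0.838200+0.822000))/(1+1/160) = 161/200 ≈ 0.805000
step 7 [3.5y] zero: DF = P = 321/400 ≈ 0.802500
step 8 [4y] bond c/2=1/100: DF=(21623/25000 − 1/100·(0.958200+0.922000+0.887500+0.838200+0.822000+0.805000+0.802500))/(1+1/100) = 3983/5000 ≈ 0.796600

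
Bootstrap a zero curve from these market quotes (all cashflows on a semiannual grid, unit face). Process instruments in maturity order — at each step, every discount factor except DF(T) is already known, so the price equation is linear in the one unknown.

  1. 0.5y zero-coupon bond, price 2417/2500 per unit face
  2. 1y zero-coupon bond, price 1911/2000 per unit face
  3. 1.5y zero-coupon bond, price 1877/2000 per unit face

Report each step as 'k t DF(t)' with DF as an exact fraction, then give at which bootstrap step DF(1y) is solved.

step 1 [0.5y] zero: DF = P = 2417/2500 ≈ 0.966800
step 2 [1y] zero: DF = P = 1911/2000 ≈ 0.955500
step 3 [1.5y] zero: DF = P = 1877/2000 ≈ 0.938500

1 1/2 2417/2500
2 1 1911/2000
3 3/2 1877/2000
DF(1y) is solved at step 2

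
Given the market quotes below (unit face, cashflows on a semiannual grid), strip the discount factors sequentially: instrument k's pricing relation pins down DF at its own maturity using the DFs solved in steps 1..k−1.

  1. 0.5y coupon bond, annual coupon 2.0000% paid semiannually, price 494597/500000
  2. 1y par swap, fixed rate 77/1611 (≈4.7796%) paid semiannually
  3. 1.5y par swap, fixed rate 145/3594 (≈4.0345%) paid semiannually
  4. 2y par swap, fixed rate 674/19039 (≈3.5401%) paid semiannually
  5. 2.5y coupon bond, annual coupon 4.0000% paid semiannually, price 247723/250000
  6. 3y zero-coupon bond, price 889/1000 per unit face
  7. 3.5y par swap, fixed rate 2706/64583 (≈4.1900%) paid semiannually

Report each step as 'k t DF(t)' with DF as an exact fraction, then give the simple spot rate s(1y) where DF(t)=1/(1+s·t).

step 1 [0.5y] bond c/2=1/100: DF=(494597/500000 − 1/100·(0))/(1+1/100) = 4897/5000 ≈ 0.979400
step 2 [1y] swap r/2=77/3222: DF=(1 − 77/3222·(0.979400))/(1+77/3222) = 4769/5000 ≈ 0.953800
step 3 [1.5y] swap r/2=145/7188: DF=(1 − 145/7188·(0.979400+0.953800))/(1+145/7188) = 471/500 ≈ 0.942000
step 4 [2y] swap r/2=337/19039: DF=(1 − 337/19039·(0.979400+0.953800+0.942000))/(1+337/19039) = 4663/5000 ≈ 0.932600
step 5 [2.5y] bond c/2=1/50: DF=(247723/250000 − 1/50·(0.979400+0.953800+0.942000+0.932600))/(1+1/50) = 1121/1250 ≈ 0.896800
step 6 [3y] zero: DF = P = 889/1000 ≈ 0.889000
step 7 [3.5y] swap r/2=1353/64583: DF=(1 − 1353/64583·(0.979400+0.953800+0.942000+0.932600+0.896800+0.889000))/(1+1353/64583) = 8647/10000 ≈ 0.864700

1 1/2 4897/5000
2 1 4769/5000
3 3/2 471/500
4 2 4663/5000
5 5/2 1121/1250
6 3 889/1000
7 7/2 8647/10000
s(1y) = (1/(4769/5000) − 1)/(1) = 231/4769 ≈ 4.8438%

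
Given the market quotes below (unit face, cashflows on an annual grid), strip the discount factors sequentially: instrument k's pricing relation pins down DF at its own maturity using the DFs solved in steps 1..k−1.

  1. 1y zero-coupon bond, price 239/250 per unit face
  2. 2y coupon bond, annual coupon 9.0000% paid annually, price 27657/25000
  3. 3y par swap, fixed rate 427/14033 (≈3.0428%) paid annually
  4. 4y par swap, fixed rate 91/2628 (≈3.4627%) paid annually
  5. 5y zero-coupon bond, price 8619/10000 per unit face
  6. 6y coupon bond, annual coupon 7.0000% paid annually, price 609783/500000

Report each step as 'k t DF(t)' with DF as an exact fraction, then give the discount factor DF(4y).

1 1 239/250
2 2 117/125
3 3 4573/5000
4 4 4363/5000
5 5 8619/10000
6 6 8427/10000
DF(4y) = 4363/5000 ≈ 0.872600

step 1 [1y] zero: DF = P = 239/250 ≈ 0.956000
step 2 [2y] bond c/1=9/100: DF=(27657/25000 − 9/100·(0.956000))/(1+9/100) = 117/125 ≈ 0.936000
step 3 [3y] swap r/1=427/14033: DF=(1 − 427/14033·(0.956000+0.936000))/(1+427/14033) = 4573/5000 ≈ 0.914600
step 4 [4y] swap r/1=91/2628: DF=(1 − 91/2628·(0.956000+0.936000+0.914600))/(1+91/2628) = 4363/5000 ≈ 0.872600
step 5 [5y] zero: DF = P = 8619/10000 ≈ 0.861900
step 6 [6y] bond c/1=7/100: DF=(609783/500000 − 7/100·(0.956000+0.936000+0.914600+0.872600+0.861900))/(1+7/100) = 8427/10000 ≈ 0.842700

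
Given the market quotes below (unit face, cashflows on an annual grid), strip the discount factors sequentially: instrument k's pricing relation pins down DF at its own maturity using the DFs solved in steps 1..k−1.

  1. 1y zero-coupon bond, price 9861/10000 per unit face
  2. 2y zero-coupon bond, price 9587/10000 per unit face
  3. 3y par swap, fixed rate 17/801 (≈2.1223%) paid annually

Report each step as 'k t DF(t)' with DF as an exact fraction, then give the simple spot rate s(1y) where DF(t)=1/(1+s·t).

step 1 [1y] zero: DF = P = 9861/10000 ≈ 0.986100
step 2 [2y] zero: DF = P = 9587/10000 ≈ 0.958700
step 3 [3y] swap r/1=17/801: DF=(1 − 17/801·(0.986100+0.958700))/(1+17/801) = 2347/2500 ≈ 0.938800

1 1 9861/10000
2 2 9587/10000
3 3 2347/2500
s(1y) = (1/(9861/10000) − 1)/(1) = 139/9861 ≈ 1.4096%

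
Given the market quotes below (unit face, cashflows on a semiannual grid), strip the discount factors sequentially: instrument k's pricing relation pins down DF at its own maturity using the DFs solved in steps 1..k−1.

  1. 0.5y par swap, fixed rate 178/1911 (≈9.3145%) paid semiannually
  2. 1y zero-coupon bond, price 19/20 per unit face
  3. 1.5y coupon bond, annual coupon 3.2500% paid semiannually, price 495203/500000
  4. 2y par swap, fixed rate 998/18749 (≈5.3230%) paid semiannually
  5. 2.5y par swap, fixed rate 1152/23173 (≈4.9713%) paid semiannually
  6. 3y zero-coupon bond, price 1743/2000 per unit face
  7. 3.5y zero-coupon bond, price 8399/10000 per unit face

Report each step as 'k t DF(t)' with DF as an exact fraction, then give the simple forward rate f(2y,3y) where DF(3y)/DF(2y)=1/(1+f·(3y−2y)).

1 1/2 1911/2000
2 1 19/20
3 3/2 9441/10000
4 2 4501/5000
5 5/2 553/625
6 3 1743/2000
7 7/2 8399/10000
f(2y,3y) = ((4501/5000)/(1743/2000) − 1)/(1) = 41/1245 ≈ 3.2932%

step 1 [0.5y] swap r/2=89/1911: DF=(1 − 89/1911·(0))/(1+89/1911) = 1911/2000 ≈ 0.955500
step 2 [1y] zero: DF = P = 19/20 ≈ 0.950000
step 3 [1.5y] bond c/2=13/800: DF=(495203/500000 − 13/800·(0.955500+0.950000))/(1+13/800) = 9441/10000 ≈ 0.944100
step 4 [2y] swap r/2=499/18749: DF=(1 − 499/18749·(0.955500+0.950000+0.944100))/(1+499/18749) = 4501/5000 ≈ 0.900200
step 5 [2.5y] swap r/2=576/23173: DF=(1 − 576/23173·(0.955500+0.950000+0.944100+0.900200))/(1+576/23173) = 553/625 ≈ 0.884800
step 6 [3y] zero: DF = P = 1743/2000 ≈ 0.871500
step 7 [3.5y] zero: DF = P = 8399/10000 ≈ 0.839900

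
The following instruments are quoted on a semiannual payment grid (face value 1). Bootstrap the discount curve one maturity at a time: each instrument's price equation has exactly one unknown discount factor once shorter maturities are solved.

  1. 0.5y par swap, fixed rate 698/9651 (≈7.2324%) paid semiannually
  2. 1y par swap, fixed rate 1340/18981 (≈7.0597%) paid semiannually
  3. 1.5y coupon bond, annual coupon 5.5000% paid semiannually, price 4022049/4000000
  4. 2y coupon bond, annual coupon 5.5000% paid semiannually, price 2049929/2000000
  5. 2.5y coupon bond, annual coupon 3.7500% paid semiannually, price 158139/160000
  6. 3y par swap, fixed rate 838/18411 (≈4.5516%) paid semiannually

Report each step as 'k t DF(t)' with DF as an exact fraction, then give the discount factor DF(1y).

1 1/2 9651/10000
2 1 933/1000
3 3/2 4639/5000
4 2 9219/10000
5 5/2 2253/2500
6 3 8743/10000
DF(1y) = 933/1000 ≈ 0.933000

step 1 [0.5y] swap r/2=349/9651: DF=(1 − 349/9651·(0))/(1+349/9651) = 9651/10000 ≈ 0.965100
step 2 [1y] swap r/2=670/18981: DF=(1 − 670/18981·(0.965100))/(1+670/18981) = 933/1000 ≈ 0.933000
step 3 [1.5y] bond c/2=11/400: DF=(4022049/4000000 − 11/400·(0.965100+0.933000))/(1+11/400) = 4639/5000 ≈ 0.927800
step 4 [2y] bond c/2=11/400: DF=(2049929/2000000 − 11/400·(0.965100+0.933000+0.927800))/(1+11/400) = 9219/10000 ≈ 0.921900
step 5 [2.5y] bond c/2=3/160: DF=(158139/160000 − 3/160·(0.965100+0.933000+0.927800+0.921900))/(1+3/160) = 2253/2500 ≈ 0.901200
step 6 [3y] swap r/2=419/18411: DF=(1 − 419/18411·(0.965100+0.933000+0.927800+0.921900+0.901200))/(1+419/18411) = 8743/10000 ≈ 0.874300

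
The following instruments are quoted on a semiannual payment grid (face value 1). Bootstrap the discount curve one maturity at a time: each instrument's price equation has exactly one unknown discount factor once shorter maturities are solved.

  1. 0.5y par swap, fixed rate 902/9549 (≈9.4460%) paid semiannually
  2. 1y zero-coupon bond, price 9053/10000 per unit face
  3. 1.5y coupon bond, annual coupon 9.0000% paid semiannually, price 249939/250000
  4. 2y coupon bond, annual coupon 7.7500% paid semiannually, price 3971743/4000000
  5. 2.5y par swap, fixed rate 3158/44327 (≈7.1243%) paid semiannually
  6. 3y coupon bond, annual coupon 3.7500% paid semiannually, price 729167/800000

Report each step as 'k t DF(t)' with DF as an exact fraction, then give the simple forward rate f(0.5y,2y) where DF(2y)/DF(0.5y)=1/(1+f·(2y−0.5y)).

1 1/2 9549/10000
2 1 9053/10000
3 3/2 4383/5000
4 2 4269/5000
5 5/2 8421/10000
6 3 8131/10000
f(0.5y,2y) = ((9549/10000)/(4269/5000) − 1)/(3/2) = 337/4269 ≈ 7.8941%

step 1 [0.5y] swap r/2=451/9549: DF=(1 − 451/9549·(0))/(1+451/9549) = 9549/10000 ≈ 0.954900
step 2 [1y] zero: DF = P = 9053/10000 ≈ 0.905300
step 3 [1.5y] bond c/2=9/200: DF=(249939/250000 − 9/200·(0.954900+0.905300))/(1+9/200) = 4383/5000 ≈ 0.876600
step 4 [2y] bond c/2=31/800: DF=(3971743/4000000 − 31/800·(0.954900+0.905300+0.876600))/(1+31/800) = 4269/5000 ≈ 0.853800
step 5 [2.5y] swap r/2=1579/44327: DF=(1 − 1579/44327·(0.954900+0.905300+0.876600+0.853800))/(1+1579/44327) = 8421/10000 ≈ 0.842100
step 6 [3y] bond c/2=3/160: DF=(729167/800000 − 3/160·(0.954900+0.905300+0.876600+0.853800+0.842100))/(1+3/160) = 8131/10000 ≈ 0.813100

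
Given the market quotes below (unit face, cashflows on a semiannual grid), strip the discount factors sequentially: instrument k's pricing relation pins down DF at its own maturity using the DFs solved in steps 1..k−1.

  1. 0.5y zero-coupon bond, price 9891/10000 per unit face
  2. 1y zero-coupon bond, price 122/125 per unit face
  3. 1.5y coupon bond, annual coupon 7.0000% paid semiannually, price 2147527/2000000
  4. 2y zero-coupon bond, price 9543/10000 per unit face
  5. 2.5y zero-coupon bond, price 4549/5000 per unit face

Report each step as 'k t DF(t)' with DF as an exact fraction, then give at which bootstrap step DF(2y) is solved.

1 1/2 9891/10000
2 1 122/125
3 3/2 971/1000
4 2 9543/10000
5 5/2 4549/5000
DF(2y) is solved at step 4

step 1 [0.5y] zero: DF = P = 9891/10000 ≈ 0.989100
step 2 [1y] zero: DF = P = 122/125 ≈ 0.976000
step 3 [1.5y] bond c/2=7/200: DF=(2147527/2000000 − 7/200·(0.989100+0.976000))/(1+7/200) = 971/1000 ≈ 0.971000
step 4 [2y] zero: DF = P = 9543/10000 ≈ 0.954300
step 5 [2.5y] zero: DF = P = 4549/5000 ≈ 0.909800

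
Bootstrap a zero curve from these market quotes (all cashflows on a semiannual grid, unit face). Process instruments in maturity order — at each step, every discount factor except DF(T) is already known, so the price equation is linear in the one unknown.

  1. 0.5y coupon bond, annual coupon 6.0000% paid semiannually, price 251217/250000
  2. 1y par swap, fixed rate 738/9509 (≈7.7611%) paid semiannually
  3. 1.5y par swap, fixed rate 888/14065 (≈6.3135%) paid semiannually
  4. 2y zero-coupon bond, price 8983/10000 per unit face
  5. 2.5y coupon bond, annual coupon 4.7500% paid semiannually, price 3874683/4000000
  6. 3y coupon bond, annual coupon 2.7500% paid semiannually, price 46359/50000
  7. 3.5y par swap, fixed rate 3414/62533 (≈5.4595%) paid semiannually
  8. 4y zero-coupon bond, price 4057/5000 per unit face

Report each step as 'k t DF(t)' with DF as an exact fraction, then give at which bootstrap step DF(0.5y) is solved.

1 1/2 2439/2500
2 1 4631/5000
3 3/2 1139/1250
4 2 8983/10000
5 5/2 8601/10000
6 3 4263/5000
7 7/2 8293/10000
8 4 4057/5000
DF(0.5y) is solved at step 1

step 1 [0.5y] bond c/2=3/100: DF=(251217/250000 − 3/100·(0))/(1+3/100) = 2439/2500 ≈ 0.975600
step 2 [1y] swap r/2=369/9509: DF=(1 − 369/9509·(0.975600))/(1+369/9509) = 4631/5000 ≈ 0.926200
step 3 [1.5y] swap r/2=444/14065: DF=(1 − 444/14065·(0.975600+0.926200))/(1+444/14065) = 1139/1250 ≈ 0.911200
step 4 [2y] zero: DF = P = 8983/10000 ≈ 0.898300
step 5 [2.5y] bond c/2=19/800: DF=(3874683/4000000 − 19/800·(0.975600+0.926200+0.911200+0.898300))/(1+19/800) = 8601/10000 ≈ 0.860100
step 6 [3y] bond c/2=11/800: DF=(46359/50000 − 11/800·(0.975600+0.926200+0.911200+0.898300+0.860100))/(1+11/800) = 4263/5000 ≈ 0.852600
step 7 [3.5y] swap r/2=1707/62533: DF=(1 − 1707/62533·(0.975600+0.926200+0.911200+0.898300+0.860100+0.852600))/(1+1707/62533) = 8293/10000 ≈ 0.829300
step 8 [4y] zero: DF = P = 4057/5000 ≈ 0.811400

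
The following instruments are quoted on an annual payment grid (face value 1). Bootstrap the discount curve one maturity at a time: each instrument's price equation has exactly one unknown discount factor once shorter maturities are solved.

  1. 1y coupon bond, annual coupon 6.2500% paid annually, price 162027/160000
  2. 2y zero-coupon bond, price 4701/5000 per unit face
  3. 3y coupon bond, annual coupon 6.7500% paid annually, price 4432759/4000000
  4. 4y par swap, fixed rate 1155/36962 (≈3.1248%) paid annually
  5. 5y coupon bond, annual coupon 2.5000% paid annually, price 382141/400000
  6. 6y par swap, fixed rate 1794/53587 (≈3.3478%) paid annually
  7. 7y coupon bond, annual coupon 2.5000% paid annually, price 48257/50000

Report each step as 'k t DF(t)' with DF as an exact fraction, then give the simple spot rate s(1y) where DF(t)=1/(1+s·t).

step 1 [1y] bond c/1=1/16: DF=(162027/160000 − 1/16·(0))/(1+1/16) = 9531/10000 ≈ 0.953100
step 2 [2y] zero: DF = P = 4701/5000 ≈ 0.940200
step 3 [3y] bond c/1=27/400: DF=(4432759/4000000 − 27/400·(0.953100+0.940200))/(1+27/400) = 574/625 ≈ 0.918400
step 4 [4y] swap r/1=1155/36962: DF=(1 − 1155/36962·(0.953100+0.940200+0.918400))/(1+1155/36962) = 1769/2000 ≈ 0.884500
step 5 [5y] bond c/1=1/40: DF=(382141/400000 − 1/40·(0.953100+0.940200+0.918400+0.884500))/(1+1/40) = 8419/10000 ≈ 0.841900
step 6 [6y] swap r/1=1794/53587: DF=(1 − 1794/53587·(0.953100+0.940200+0.918400+0.884500+0.841900))/(1+1794/53587) = 4103/5000 ≈ 0.820600
step 7 [7y] bond c/1=1/40: DF=(48257/50000 − 1/40·(0.953100+0.940200+0.918400+0.884500+0.841900+0.820600))/(1+1/40) = 8109/10000 ≈ 0.810900

1 1 9531/10000
2 2 4701/5000
3 3 574/625
4 4 1769/2000
5 5 8419/10000
6 6 4103/5000
7 7 8109/10000
s(1y) = (1/(9531/10000) − 1)/(1) = 469/9531 ≈ 4.9208%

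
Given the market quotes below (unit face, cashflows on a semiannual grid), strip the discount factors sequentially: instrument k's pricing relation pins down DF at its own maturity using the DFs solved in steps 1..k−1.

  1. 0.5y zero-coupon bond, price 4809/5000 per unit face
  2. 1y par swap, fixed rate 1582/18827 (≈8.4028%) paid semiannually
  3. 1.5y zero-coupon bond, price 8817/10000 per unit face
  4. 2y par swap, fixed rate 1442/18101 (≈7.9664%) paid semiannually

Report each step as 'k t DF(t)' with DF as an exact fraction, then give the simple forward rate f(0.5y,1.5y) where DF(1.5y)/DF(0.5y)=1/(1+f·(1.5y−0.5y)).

step 1 [0.5y] zero: DF = P = 4809/5000 ≈ 0.961800
step 2 [1y] swap r/2=791/18827: DF=(1 − 791/18827·(0.961800))/(1+791/18827) = 9209/10000 ≈ 0.920900
step 3 [1.5y] zero: DF = P = 8817/10000 ≈ 0.881700
step 4 [2y] swap r/2=721/18101: DF=(1 − 721/18101·(0.961800+0.920900+0.881700))/(1+721/18101) = 4279/5000 ≈ 0.855800

1 1/2 4809/5000
2 1 9209/10000
3 3/2 8817/10000
4 2 4279/5000
f(0.5y,1.5y) = ((4809/5000)/(8817/10000) − 1)/(1) = 267/2939 ≈ 9.0847%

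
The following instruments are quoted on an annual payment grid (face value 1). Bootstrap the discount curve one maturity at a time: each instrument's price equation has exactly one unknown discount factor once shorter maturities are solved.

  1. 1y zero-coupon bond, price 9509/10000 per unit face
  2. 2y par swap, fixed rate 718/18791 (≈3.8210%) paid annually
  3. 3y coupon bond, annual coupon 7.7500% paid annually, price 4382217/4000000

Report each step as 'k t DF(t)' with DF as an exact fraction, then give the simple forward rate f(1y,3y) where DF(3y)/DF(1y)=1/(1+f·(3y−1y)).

1 1 9509/10000
2 2 4641/5000
3 3 551/625
f(1y,3y) = ((9509/10000)/(551/625) − 1)/(2) = 693/17632 ≈ 3.9304%

step 1 [1y] zero: DF = P = 9509/10000 ≈ 0.950900
step 2 [2y] swap r/1=718/18791: DF=(1 − 718/18791·(0.950900))/(1+718/18791) = 4641/5000 ≈ 0.928200
step 3 [3y] bond c/1=31/400: DF=(4382217/4000000 − 31/400·(0.950900+0.928200))/(1+31/400) = 551/625 ≈ 0.881600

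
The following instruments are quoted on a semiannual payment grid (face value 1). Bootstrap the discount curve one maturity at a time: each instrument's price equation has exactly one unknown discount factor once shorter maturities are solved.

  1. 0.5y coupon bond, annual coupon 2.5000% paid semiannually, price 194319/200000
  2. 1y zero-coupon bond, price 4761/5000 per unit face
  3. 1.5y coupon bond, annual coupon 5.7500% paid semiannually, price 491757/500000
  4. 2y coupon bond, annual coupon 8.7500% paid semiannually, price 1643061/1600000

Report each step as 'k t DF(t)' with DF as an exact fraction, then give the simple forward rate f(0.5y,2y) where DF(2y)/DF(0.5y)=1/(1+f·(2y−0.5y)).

1 1/2 2399/2500
2 1 4761/5000
3 3/2 4513/5000
4 2 8659/10000
f(0.5y,2y) = ((2399/2500)/(8659/10000) − 1)/(3/2) = 1874/25977 ≈ 7.2141%

step 1 [0.5y] bond c/2=1/80: DF=(194319/200000 − 1/80·(0))/(1+1/80) = 2399/2500 ≈ 0.959600
step 2 [1y] zero: DF = P = 4761/5000 ≈ 0.952200
step 3 [1.5y] bond c/2=23/800: DF=(491757/500000 − 23/800·(0.959600+0.952200))/(1+23/800) = 4513/5000 ≈ 0.902600
step 4 [2y] bond c/2=7/160: DF=(1643061/1600000 − 7/160·(0.959600+0.952200+0.902600))/(1+7/160) = 8659/10000 ≈ 0.865900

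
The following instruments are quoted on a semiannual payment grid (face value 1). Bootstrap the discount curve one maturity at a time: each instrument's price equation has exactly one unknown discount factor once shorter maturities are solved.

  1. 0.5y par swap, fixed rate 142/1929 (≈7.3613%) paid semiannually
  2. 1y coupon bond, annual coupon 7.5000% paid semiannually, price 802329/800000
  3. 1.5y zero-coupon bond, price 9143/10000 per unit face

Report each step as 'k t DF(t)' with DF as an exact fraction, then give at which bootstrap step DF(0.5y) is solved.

step 1 [0.5y] swap r/2=71/1929: DF=(1 − 71/1929·(0))/(1+71/1929) = 1929/2000 ≈ 0.964500
step 2 [1y] bond c/2=3/80: DF=(802329/800000 − 3/80·(0.964500))/(1+3/80) = 4659/5000 ≈ 0.931800
step 3 [1.5y] zero: DF = P = 9143/10000 ≈ 0.914300

1 1/2 1929/2000
2 1 4659/5000
3 3/2 9143/10000
DF(0.5y) is solved at step 1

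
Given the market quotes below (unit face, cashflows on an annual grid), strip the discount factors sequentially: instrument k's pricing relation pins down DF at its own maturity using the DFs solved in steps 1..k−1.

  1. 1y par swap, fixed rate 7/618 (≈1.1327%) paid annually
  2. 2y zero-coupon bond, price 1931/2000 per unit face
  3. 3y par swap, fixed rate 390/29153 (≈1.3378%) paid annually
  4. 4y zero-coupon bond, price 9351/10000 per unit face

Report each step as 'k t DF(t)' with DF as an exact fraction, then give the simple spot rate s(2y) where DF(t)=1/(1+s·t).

step 1 [1y] swap r/1=7/618: DF=(1 − 7/618·(0))/(1+7/618) = 618/625 ≈ 0.988800
step 2 [2y] zero: DF = P = 1931/2000 ≈ 0.965500
step 3 [3y] swap r/1=390/29153: DF=(1 − 390/29153·(0.988800+0.965500))/(1+390/29153) = 961/1000 ≈ 0.961000
step 4 [4y] zero: DF = P = 9351/10000 ≈ 0.935100

1 1 618/625
2 2 1931/2000
3 3 961/1000
4 4 9351/10000
s(2y) = (1/(1931/2000) − 1)/(2) = 69/3862 ≈ 1.7866%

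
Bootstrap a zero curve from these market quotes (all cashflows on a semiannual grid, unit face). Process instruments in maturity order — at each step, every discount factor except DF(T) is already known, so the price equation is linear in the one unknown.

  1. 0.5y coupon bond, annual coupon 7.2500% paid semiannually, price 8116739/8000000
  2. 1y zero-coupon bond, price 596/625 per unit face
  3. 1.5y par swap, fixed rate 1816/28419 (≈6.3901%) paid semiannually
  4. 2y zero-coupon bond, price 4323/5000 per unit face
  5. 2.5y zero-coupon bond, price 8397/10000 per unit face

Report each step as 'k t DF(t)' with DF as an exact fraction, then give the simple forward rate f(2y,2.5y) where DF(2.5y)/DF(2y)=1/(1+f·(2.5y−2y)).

1 1/2 9791/10000
2 1 596/625
3 3/2 2273/2500
4 2 4323/5000
5 5/2 8397/10000
f(2y,2.5y) = ((4323/5000)/(8397/10000) − 1)/(1/2) = 166/2799 ≈ 5.9307%

step 1 [0.5y] bond c/2=29/800: DF=(8116739/8000000 − 29/800·(0))/(1+29/800) = 9791/10000 ≈ 0.979100
step 2 [1y] zero: DF = P = 596/625 ≈ 0.953600
step 3 [1.5y] swap r/2=908/28419: DF=(1 − 908/28419·(0.979100+0.953600))/(1+908/28419) = 2273/2500 ≈ 0.909200
step 4 [2y] zero: DF = P = 4323/5000 ≈ 0.864600
step 5 [2.5y] zero: DF = P = 8397/10000 ≈ 0.839700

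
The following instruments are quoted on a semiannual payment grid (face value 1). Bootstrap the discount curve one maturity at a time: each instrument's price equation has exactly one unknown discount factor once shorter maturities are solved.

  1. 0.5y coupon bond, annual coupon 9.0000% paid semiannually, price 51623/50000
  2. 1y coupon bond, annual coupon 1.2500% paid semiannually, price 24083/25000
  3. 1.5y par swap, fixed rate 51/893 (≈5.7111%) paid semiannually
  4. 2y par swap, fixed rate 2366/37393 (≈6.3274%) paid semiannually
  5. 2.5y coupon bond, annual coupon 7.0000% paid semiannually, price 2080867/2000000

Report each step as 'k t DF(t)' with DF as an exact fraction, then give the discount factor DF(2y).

step 1 [0.5y] bond c/2=9/200: DF=(51623/50000 − 9/200·(0))/(1+9/200) = 247/250 ≈ 0.988000
step 2 [1y] bond c/2=1/160: DF=(24083/25000 − 1/160·(0.988000))/(1+1/160) = 1189/1250 ≈ 0.951200
step 3 [1.5y] swap r/2=51/1786: DF=(1 − 51/1786·(0.988000+0.951200))/(1+51/1786) = 574/625 ≈ 0.918400
step 4 [2y] swap r/2=1183/37393: DF=(1 − 1183/37393·(0.988000+0.951200+0.918400))/(1+1183/37393) = 8817/10000 ≈ 0.881700
step 5 [2.5y] bond c/2=7/200: DF=(2080867/2000000 − 7/200·(0.988000+0.951200+0.918400+0.881700))/(1+7/200) = 2197/2500 ≈ 0.878800

1 1/2 247/250
2 1 1189/1250
3 3/2 574/625
4 2 8817/10000
5 5/2 2197/2500
DF(2y) = 8817/10000 ≈ 0.881700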